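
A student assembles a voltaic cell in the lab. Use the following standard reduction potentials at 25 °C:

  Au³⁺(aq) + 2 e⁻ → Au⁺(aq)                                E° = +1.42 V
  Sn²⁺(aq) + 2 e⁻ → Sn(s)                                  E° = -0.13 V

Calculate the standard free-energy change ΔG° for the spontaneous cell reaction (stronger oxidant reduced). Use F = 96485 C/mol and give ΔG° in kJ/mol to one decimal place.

Au³⁺/Au⁺ (E° = +1.42 V) is the cathode; Sn²⁺/Sn (E° = -0.13 V) is the anode, so E°cell = +1.55 V.
Balancing electrons gives n = 2 (lcm of 2 and 2).
ΔG° = −nFE° = −(2)(96485)(+1.55) = -299,104 J = -299.1 kJ/mol.

-299.1 kJ/mol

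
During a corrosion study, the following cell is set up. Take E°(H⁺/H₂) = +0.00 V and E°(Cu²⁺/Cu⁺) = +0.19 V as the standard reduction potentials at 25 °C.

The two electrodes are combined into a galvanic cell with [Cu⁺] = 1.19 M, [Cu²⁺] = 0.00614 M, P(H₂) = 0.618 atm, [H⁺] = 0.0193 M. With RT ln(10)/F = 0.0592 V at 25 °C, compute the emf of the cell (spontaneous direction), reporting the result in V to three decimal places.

+0.150 V

Cu²⁺/Cu⁺ is the cathode (higher E°), H⁺/H₂ the anode: E°cell = +0.19 − (+0.00) = +0.19 V, n = 2.
Overall: 2 Cu²⁺(aq) + H₂(g) → 2 Cu⁺(aq) + 2 H⁺(aq)
Q = [Cu⁺]^2·[H⁺]^2 / ([Cu²⁺]^2·P(H₂)); log Q = 1.355.
E = E° − (0.0592/n) log Q = +0.19 − (0.0592/2)(1.355) = +0.150 V.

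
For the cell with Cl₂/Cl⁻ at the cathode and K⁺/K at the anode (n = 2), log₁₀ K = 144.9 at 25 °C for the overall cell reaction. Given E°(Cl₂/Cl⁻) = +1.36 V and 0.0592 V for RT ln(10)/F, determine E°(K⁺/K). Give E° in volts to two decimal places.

E°cell = (0.0592/n)·log K = (0.0592/2)(144.9) = +4.289 V.
Since Cl₂/Cl⁻ is the cathode and K⁺/K the anode, E°cell = E°(Cl₂/Cl⁻) − E°(K⁺/K).
So E°(K⁺/K) = E°(Cl₂/Cl⁻) − E°cell = (+1.36) − (+4.289) = -2.93 V.

-2.93 V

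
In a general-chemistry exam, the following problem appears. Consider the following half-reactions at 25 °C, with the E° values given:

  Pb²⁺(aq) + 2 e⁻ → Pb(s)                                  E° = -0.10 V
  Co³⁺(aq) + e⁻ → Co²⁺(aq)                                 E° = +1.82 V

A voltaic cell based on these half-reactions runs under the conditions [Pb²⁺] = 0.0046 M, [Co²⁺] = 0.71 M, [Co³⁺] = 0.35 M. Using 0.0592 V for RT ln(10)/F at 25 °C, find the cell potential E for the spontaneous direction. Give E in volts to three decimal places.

+1.971 V

Co³⁺/Co²⁺ is the cathode (higher E°), Pb²⁺/Pb the anode: E°cell = +1.82 − (-0.10) = +1.92 V, n = 2.
Overall: 2 Co³⁺(aq) + Pb(s) → 2 Co²⁺(aq) + Pb²⁺(aq)
Q = [Co²⁺]^2·[Pb²⁺] / ([Co³⁺]^2); log Q = -1.723.
E = E° − (0.0592/n) log Q = +1.92 − (0.0592/2)(-1.723) = +1.971 V.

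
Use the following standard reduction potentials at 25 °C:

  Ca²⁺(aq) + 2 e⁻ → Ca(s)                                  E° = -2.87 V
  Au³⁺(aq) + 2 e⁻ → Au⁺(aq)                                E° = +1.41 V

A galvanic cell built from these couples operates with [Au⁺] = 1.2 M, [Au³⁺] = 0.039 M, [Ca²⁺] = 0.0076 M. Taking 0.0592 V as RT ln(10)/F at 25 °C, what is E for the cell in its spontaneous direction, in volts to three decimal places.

+4.299 V

Au³⁺/Au⁺ is the cathode (higher E°), Ca²⁺/Ca the anode: E°cell = +1.41 − (-2.87) = +4.28 V, n = 2.
Overall: Au³⁺(aq) + Ca(s) → Au⁺(aq) + Ca²⁺(aq)
Q = [Au⁺]·[Ca²⁺] / ([Au³⁺]); log Q = -0.631.
E = E° − (0.0592/n) log Q = +4.28 − (0.0592/2)(-0.631) = +4.299 V.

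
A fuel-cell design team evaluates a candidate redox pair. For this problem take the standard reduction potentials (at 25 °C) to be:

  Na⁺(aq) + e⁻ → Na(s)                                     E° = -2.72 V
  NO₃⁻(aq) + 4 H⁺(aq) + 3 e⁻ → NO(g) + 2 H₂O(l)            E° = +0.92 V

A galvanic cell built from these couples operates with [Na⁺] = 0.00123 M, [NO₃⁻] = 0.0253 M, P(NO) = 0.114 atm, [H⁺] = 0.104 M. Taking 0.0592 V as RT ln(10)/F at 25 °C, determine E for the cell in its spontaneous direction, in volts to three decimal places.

NO₃⁻/NO is the cathode (higher E°), Na⁺/Na the anode: E°cell = +0.92 − (-2.72) = +3.64 V, n = 3.
Overall: NO₃⁻(aq) + 4 H⁺(aq) + 3 Na(s) → NO(g) + 2 H₂O(l) + 3 Na⁺(aq)
Q = P(NO)·[Na⁺]^3 / ([NO₃⁻]·[H⁺]^4); log Q = -4.145.
E = E° − (0.0592/n) log Q = +3.64 − (0.0592/3)(-4.145) = +3.722 V.

+3.722 V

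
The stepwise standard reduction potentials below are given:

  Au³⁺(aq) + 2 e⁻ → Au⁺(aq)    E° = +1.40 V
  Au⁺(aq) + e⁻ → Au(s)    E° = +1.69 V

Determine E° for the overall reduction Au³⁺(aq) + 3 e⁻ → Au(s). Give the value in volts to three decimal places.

Adding the free-energy changes (−nFE°) of the two steps gives −n₃FE°₃ = −n₁FE°₁ − n₂FE°₂.
E°₃ = (2×+1.40 + 1×+1.69) / 3 = (+4.490) / 3 = +1.497 V.

+1.497 V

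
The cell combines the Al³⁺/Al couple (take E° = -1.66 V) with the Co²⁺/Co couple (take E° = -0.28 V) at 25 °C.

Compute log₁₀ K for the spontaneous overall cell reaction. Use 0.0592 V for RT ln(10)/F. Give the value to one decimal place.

139.9

Cathode: Co²⁺/Co; anode: Al³⁺/Al. E°cell = +1.38 V, n = 6.
log K = nE°cell / 0.0592 = (6)(+1.38) / 0.0592 = 139.9.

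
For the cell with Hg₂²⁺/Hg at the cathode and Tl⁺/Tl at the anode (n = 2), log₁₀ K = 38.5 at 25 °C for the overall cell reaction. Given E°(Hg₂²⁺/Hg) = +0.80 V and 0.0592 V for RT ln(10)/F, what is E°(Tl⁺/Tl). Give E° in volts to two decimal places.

-0.34 V

E°cell = (0.0592/n)·log K = (0.0592/2)(38.5) = +1.140 V.
Since Hg₂²⁺/Hg is the cathode and Tl⁺/Tl the anode, E°cell = E°(Hg₂²⁺/Hg) − E°(Tl⁺/Tl).
So E°(Tl⁺/Tl) = E°(Hg₂²⁺/Hg) − E°cell = (+0.80) − (+1.140) = -0.34 V.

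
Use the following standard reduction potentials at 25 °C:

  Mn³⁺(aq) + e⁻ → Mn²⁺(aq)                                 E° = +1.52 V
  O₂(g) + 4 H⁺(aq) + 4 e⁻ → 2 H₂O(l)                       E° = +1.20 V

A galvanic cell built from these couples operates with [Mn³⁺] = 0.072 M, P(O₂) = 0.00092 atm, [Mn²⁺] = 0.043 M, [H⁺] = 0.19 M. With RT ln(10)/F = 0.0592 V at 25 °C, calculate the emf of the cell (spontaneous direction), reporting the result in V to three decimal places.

Mn³⁺/Mn²⁺ is the cathode (higher E°), O₂/H₂O the anode: E°cell = +1.52 − (+1.20) = +0.32 V, n = 4.
Overall: 4 Mn³⁺(aq) + 2 H₂O(l) → 4 Mn²⁺(aq) + O₂(g) + 4 H⁺(aq)
Q = [Mn²⁺]^4·P(O₂)·[H⁺]^4 / ([Mn³⁺]^4); log Q = -6.817.
E = E° − (0.0592/n) log Q = +0.32 − (0.0592/4)(-6.817) = +0.421 V.

+0.421 V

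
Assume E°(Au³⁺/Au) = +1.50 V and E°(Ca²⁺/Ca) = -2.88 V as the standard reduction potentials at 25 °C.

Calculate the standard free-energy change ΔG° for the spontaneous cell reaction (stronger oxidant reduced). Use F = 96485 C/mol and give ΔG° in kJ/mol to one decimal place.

-2535.6 kJ/mol

Au³⁺/Au (E° = +1.50 V) is the cathode; Ca²⁺/Ca (E° = -2.88 V) is the anode, so E°cell = +4.38 V.
Balancing electrons gives n = 6 (lcm of 3 and 2).
ΔG° = −nFE° = −(6)(96485)(+4.38) = -2,535,626 J = -2535.6 kJ/mol.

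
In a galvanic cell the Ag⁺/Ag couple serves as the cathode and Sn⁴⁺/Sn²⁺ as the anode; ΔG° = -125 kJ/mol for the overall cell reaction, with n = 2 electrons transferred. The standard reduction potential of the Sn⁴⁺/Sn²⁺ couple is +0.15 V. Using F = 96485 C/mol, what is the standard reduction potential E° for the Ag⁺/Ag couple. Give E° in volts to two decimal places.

+0.80 V

E°cell = −ΔG°/(nF) = −(-125×10³)/((2)(96485)) = +0.648 V.
Since Ag⁺/Ag is the cathode and Sn⁴⁺/Sn²⁺ the anode, E°cell = E°(Ag⁺/Ag) − E°(Sn⁴⁺/Sn²⁺).
So E°(Ag⁺/Ag) = E°cell + E°(Sn⁴⁺/Sn²⁺) = +0.648 + (+0.15) = +0.80 V.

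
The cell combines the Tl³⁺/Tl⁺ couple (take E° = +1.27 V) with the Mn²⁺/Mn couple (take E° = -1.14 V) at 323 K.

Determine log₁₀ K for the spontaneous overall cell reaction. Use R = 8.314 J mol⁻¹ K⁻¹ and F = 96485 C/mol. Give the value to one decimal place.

75.2

Cathode: Tl³⁺/Tl⁺; anode: Mn²⁺/Mn. E°cell = (+1.27) − (-1.14) = +2.41 V, with n = 2.
ΔG° = −nFE° = −RT ln K, so ln K = nFE°/(RT) = (2)(96485)(+2.41) / ((8.314)(323)) = 173.179.
log₁₀ K = 173.179 / ln 10 = 75.2.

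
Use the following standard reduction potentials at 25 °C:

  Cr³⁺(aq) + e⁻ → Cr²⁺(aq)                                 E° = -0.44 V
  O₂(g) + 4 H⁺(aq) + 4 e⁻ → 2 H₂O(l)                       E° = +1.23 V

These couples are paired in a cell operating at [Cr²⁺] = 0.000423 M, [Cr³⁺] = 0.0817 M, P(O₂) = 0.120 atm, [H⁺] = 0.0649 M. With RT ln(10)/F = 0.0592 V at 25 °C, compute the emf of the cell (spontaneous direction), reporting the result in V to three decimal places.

+1.451 V

O₂/H₂O is the cathode (higher E°), Cr³⁺/Cr²⁺ the anode: E°cell = +1.23 − (-0.44) = +1.67 V, n = 4.
Overall: O₂(g) + 4 H⁺(aq) + 4 Cr²⁺(aq) → 2 H₂O(l) + 4 Cr³⁺(aq)
Q = [Cr³⁺]^4 / (P(O₂)·[H⁺]^4·[Cr²⁺]^4); log Q = 14.815.
E = E° − (0.0592/n) log Q = +1.67 − (0.0592/4)(14.815) = +1.451 V.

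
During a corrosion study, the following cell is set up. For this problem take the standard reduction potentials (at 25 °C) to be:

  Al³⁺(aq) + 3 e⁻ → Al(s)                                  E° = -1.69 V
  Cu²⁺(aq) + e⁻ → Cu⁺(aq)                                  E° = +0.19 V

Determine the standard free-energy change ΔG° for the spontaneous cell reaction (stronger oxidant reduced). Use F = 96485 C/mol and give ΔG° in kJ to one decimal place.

Cu²⁺/Cu⁺ (E° = +0.19 V) is the cathode; Al³⁺/Al (E° = -1.69 V) is the anode, so E°cell = +1.88 V.
Balancing electrons gives n = 3 (lcm of 1 and 3).
ΔG° = −nFE° = −(3)(96485)(+1.88) = -544,175 J = -544.2 kJ.

-544.2 kJ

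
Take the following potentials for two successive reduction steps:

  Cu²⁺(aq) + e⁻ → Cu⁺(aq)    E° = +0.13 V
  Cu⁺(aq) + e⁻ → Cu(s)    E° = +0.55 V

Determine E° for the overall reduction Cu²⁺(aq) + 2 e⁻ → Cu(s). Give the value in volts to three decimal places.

+0.340 V

Since ΔG° = −nFE° is additive over sequential reductions, n₃E°₃ = n₁E°₁ + n₂E°₂.
E°₃ = (1×+0.13 + 1×+0.55) / 2 = (+0.680) / 2 = +0.340 V.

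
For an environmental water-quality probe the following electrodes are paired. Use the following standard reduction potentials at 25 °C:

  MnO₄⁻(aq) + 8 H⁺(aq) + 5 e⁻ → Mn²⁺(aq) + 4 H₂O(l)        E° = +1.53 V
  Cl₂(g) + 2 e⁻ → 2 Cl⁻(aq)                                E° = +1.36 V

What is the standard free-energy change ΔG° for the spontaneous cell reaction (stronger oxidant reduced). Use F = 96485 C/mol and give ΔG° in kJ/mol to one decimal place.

-164.0 kJ/mol

MnO₄⁻/Mn²⁺ (E° = +1.53 V) is the cathode; Cl₂/Cl⁻ (E° = +1.36 V) is the anode, so E°cell = +0.17 V.
Balancing electrons gives n = 10 (lcm of 5 and 2).
ΔG° = −nFE° = −(10)(96485)(+0.17) = -164,024 J = -164.0 kJ/mol.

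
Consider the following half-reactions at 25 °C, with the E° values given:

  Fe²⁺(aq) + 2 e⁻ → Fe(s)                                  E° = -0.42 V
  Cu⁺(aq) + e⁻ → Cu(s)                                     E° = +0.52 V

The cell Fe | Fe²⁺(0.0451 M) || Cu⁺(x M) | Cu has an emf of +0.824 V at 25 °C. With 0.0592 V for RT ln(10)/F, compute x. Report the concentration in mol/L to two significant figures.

Cu⁺/Cu is the cathode, Fe²⁺/Fe the anode: E°cell = +0.94 V, n = 2.
Overall reaction: 2 Cu⁺(aq) + Fe(s) → 2 Cu(s) + Fe²⁺(aq); Q = [Fe²⁺]^1/[Cu⁺]^2.
From E = E° − (0.0592/n) log Q: log Q = (E° − E)·n/0.0592 = (+0.94 − (+0.824))·2/0.0592 = 3.9189.
So 2·log[Cu⁺] = 1·log(0.0451) − log Q = -1.3458 − (3.9189) = -5.2647; log[Cu⁺] = -5.2647 / 2 = -2.6324; [Cu⁺] = 10^(-2.6324) ≈ 0.0023 M.

0.0023 M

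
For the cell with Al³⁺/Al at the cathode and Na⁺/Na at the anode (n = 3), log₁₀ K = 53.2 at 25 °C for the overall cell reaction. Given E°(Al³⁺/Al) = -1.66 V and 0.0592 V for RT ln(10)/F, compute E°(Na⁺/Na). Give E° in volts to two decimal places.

-2.71 V

E°cell = (0.0592/n)·log K = (0.0592/3)(53.2) = +1.050 V.
Since Al³⁺/Al is the cathode and Na⁺/Na the anode, E°cell = E°(Al³⁺/Al) − E°(Na⁺/Na).
So E°(Na⁺/Na) = E°(Al³⁺/Al) − E°cell = (-1.66) − (+1.050) = -2.71 V.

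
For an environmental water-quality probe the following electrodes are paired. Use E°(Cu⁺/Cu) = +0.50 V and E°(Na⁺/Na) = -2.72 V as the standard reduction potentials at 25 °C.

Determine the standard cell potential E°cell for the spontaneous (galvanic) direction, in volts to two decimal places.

+3.22 V

The Cu⁺/Cu couple has the higher reduction potential, so it is the cathode; Na⁺/Na is oxidised at the anode.
E°cell = E°(cathode) − E°(anode) = (+0.50) − (-2.72) = +3.22 V.
Since E°cell > 0, the reaction is spontaneous under standard conditions.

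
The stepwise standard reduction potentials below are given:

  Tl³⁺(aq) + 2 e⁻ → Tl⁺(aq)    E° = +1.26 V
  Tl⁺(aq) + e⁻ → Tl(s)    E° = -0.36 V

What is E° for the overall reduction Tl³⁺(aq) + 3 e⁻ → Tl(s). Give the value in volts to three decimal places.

+0.720 V

Adding the free-energy changes (−nFE°) of the two steps gives −n₃FE°₃ = −n₁FE°₁ − n₂FE°₂.
E°₃ = (2×+1.26 + 1×-0.36) / 3 = (+2.160) / 3 = +0.720 V.
E° values themselves are not directly additive — weighting by electron count is essential.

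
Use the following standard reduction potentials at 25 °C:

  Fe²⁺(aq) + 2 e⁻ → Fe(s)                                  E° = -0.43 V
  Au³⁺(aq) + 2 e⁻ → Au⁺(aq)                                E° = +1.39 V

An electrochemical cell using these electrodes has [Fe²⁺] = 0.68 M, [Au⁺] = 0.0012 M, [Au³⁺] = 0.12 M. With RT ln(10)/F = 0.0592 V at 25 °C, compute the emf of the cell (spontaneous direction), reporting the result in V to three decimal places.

Au³⁺/Au⁺ is the cathode (higher E°), Fe²⁺/Fe the anode: E°cell = +1.39 − (-0.43) = +1.82 V, n = 2.
Overall: Au³⁺(aq) + Fe(s) → Au⁺(aq) + Fe²⁺(aq)
Q = [Au⁺]·[Fe²⁺] / ([Au³⁺]); log Q = -2.167.
E = E° − (0.0592/n) log Q = +1.82 − (0.0592/2)(-2.167) = +1.884 V.

+1.884 V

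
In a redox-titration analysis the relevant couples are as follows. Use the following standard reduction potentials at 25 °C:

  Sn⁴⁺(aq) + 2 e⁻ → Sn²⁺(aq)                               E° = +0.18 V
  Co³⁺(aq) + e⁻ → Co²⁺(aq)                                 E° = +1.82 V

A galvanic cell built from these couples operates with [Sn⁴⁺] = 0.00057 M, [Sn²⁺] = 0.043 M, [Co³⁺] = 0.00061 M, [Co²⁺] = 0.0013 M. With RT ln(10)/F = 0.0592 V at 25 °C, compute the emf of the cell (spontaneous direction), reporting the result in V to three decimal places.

Co³⁺/Co²⁺ is the cathode (higher E°), Sn⁴⁺/Sn²⁺ the anode: E°cell = +1.82 − (+0.18) = +1.64 V, n = 2.
Overall: 2 Co³⁺(aq) + Sn²⁺(aq) → 2 Co²⁺(aq) + Sn⁴⁺(aq)
Q = [Co²⁺]^2·[Sn⁴⁺] / ([Co³⁺]^2·[Sn²⁺]); log Q = -1.220.
E = E° − (0.0592/n) log Q = +1.64 − (0.0592/2)(-1.220) = +1.676 V.

+1.676 V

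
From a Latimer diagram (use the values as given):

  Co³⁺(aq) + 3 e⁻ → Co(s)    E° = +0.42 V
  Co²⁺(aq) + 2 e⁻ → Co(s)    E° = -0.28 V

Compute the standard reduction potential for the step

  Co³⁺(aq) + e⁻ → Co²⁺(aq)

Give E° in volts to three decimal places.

+1.820 V

Sequential free energies add, so n₃E°₃ = n₁E°₁ + n₂E°₂.
With n₃ = 3, and the known step contributing 2×(-0.28) V, the unknown satisfies 1·E° = 3×(+0.42) − 2×(-0.28) = +1.820.
E° = +1.820 / 1 = +1.820 V.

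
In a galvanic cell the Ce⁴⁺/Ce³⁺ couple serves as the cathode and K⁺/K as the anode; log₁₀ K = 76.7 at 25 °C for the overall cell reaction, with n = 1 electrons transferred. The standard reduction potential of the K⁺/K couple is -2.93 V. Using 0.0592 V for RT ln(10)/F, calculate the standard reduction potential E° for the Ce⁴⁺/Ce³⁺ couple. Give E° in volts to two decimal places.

E°cell = (0.0592/n)·log K = (0.0592/1)(76.7) = +4.541 V.
Since Ce⁴⁺/Ce³⁺ is the cathode and K⁺/K the anode, E°cell = E°(Ce⁴⁺/Ce³⁺) − E°(K⁺/K).
So E°(Ce⁴⁺/Ce³⁺) = E°cell + E°(K⁺/K) = +4.541 + (-2.93) = +1.61 V.

+1.61 V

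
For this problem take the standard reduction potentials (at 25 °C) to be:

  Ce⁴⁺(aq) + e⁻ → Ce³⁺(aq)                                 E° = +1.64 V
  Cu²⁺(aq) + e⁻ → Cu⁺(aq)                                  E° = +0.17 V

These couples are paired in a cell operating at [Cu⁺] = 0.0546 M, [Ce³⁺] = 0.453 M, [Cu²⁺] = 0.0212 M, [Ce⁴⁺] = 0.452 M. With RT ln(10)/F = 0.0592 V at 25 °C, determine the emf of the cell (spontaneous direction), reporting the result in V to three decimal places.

Ce⁴⁺/Ce³⁺ is the cathode (higher E°), Cu²⁺/Cu⁺ the anode: E°cell = +1.64 − (+0.17) = +1.47 V, n = 1.
Overall: Ce⁴⁺(aq) + Cu⁺(aq) → Ce³⁺(aq) + Cu²⁺(aq)
Q = [Ce³⁺]·[Cu²⁺] / ([Ce⁴⁺]·[Cu⁺]); log Q = -0.410.
E = E° − (0.0592/n) log Q = +1.47 − (0.0592/1)(-0.410) = +1.494 V.

+1.494 V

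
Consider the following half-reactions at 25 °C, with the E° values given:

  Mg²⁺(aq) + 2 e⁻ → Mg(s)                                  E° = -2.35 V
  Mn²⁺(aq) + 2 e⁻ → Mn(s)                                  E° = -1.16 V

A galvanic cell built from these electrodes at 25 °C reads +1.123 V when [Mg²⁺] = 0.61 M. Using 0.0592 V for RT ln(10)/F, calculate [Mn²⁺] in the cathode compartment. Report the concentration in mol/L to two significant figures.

Mn²⁺/Mn is the cathode, Mg²⁺/Mg the anode: E°cell = +1.19 V, n = 2.
Overall reaction: Mn²⁺(aq) + Mg(s) → Mn(s) + Mg²⁺(aq); Q = [Mg²⁺]^1/[Mn²⁺]^1.
From E = E° − (0.0592/n) log Q: log Q = (E° − E)·n/0.0592 = (+1.19 − (+1.123))·2/0.0592 = 2.2635.
So 1·log[Mn²⁺] = 1·log(0.61) − log Q = -0.2147 − (2.2635) = -2.4782; [Mn²⁺] = 10^(-2.4782) ≈ 0.0033 M.

0.0033 M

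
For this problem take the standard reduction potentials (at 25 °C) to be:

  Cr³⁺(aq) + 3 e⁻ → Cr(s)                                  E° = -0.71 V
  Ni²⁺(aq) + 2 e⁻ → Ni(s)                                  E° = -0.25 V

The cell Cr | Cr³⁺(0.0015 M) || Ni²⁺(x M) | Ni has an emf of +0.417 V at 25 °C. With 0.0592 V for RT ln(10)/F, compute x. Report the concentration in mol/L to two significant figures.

0.00046 M

Ni²⁺/Ni is the cathode, Cr³⁺/Cr the anode: E°cell = +0.46 V, n = 6.
Overall reaction: 3 Ni²⁺(aq) + 2 Cr(s) → 3 Ni(s) + 2 Cr³⁺(aq); Q = [Cr³⁺]^2/[Ni²⁺]^3.
From E = E° − (0.0592/n) log Q: log Q = (E° − E)·n/0.0592 = (+0.46 − (+0.417))·6/0.0592 = 4.3581.
So 3·log[Ni²⁺] = 2·log(0.0015) − log Q = -5.6478 − (4.3581) = -10.0059; log[Ni²⁺] = -10.0059 / 3 = -3.3353; [Ni²⁺] = 10^(-3.3353) ≈ 0.00046 M.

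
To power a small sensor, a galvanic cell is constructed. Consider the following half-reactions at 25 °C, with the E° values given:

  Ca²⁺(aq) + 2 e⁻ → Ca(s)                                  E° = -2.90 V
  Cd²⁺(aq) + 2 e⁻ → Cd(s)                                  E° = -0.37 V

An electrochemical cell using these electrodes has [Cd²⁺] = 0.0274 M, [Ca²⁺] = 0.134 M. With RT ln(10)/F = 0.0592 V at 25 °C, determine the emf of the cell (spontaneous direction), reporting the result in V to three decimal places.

Cd²⁺/Cd is the cathode (higher E°), Ca²⁺/Ca the anode: E°cell = -0.37 − (-2.90) = +2.53 V, n = 2.
Overall: Cd²⁺(aq) + Ca(s) → Cd(s) + Ca²⁺(aq)
Q = [Ca²⁺] / ([Cd²⁺]); log Q = 0.689.
E = E° − (0.0592/n) log Q = +2.53 − (0.0592/2)(0.689) = +2.510 V.

+2.510 V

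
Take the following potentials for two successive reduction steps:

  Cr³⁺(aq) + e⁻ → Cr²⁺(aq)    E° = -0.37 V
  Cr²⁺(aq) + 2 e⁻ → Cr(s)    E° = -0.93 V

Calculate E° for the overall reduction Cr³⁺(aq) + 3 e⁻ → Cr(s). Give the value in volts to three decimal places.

Adding the free-energy changes (−nFE°) of the two steps gives −n₃FE°₃ = −n₁FE°₁ − n₂FE°₂.
E°₃ = (1×-0.37 + 2×-0.93) / 3 = (-2.230) / 3 = -0.743 V.

-0.743 V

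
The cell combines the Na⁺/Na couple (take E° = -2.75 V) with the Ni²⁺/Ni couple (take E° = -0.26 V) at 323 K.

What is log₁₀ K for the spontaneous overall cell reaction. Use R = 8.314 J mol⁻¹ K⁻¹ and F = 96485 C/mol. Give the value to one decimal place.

77.7

Cathode: Ni²⁺/Ni; anode: Na⁺/Na. E°cell = (-0.26) − (-2.75) = +2.49 V, with n = 2.
ΔG° = −nFE° = −RT ln K, so ln K = nFE°/(RT) = (2)(96485)(+2.49) / ((8.314)(323)) = 178.927.
log₁₀ K = 178.927 / ln 10 = 77.7.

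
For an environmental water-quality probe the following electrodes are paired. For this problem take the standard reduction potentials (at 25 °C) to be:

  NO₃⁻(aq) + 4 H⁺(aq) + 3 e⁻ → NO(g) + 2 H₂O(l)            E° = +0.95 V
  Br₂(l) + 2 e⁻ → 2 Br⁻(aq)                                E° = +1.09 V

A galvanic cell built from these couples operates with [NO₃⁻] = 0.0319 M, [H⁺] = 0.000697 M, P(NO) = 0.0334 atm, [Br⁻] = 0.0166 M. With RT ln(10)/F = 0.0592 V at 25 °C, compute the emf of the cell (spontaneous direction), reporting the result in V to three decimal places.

Br₂/Br⁻ is the cathode (higher E°), NO₃⁻/NO the anode: E°cell = +1.09 − (+0.95) = +0.14 V, n = 6.
Overall: 3 Br₂(l) + 2 NO(g) + 4 H₂O(l) → 6 Br⁻(aq) + 2 NO₃⁻(aq) + 8 H⁺(aq)
Q = [Br⁻]^6·[NO₃⁻]^2·[H⁺]^8 / (P(NO)^2); log Q = -35.973.
E = E° − (0.0592/n) log Q = +0.14 − (0.0592/6)(-35.973) = +0.495 V.

+0.495 V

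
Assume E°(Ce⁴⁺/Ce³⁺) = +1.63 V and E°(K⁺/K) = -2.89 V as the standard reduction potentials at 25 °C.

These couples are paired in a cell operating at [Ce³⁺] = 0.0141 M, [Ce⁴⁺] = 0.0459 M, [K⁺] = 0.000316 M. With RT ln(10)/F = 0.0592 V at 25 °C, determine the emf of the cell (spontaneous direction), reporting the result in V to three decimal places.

Ce⁴⁺/Ce³⁺ is the cathode (higher E°), K⁺/K the anode: E°cell = +1.63 − (-2.89) = +4.52 V, n = 1.
Overall: Ce⁴⁺(aq) + K(s) → Ce³⁺(aq) + K⁺(aq)
Q = [Ce³⁺]·[K⁺] / ([Ce⁴⁺]); log Q = -4.013.
E = E° − (0.0592/n) log Q = +4.52 − (0.0592/1)(-4.013) = +4.758 V.

+4.758 V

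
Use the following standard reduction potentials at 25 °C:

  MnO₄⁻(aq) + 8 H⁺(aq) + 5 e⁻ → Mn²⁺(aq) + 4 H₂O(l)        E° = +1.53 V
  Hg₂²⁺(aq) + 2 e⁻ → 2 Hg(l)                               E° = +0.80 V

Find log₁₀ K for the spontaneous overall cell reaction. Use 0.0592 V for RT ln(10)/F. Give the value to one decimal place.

123.3

Cathode: MnO₄⁻/Mn²⁺; anode: Hg₂²⁺/Hg. E°cell = +0.73 V, n = 10.
log K = nE°cell / 0.0592 = (10)(+0.73) / 0.0592 = 123.3.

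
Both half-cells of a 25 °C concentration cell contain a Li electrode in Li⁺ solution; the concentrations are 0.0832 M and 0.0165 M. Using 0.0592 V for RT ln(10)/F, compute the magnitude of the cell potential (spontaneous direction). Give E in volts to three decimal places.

+0.042 V

For a concentration cell E°cell = 0. The 0.0832 M side is the cathode (reduction is favoured where [Li⁺] is higher).
With n = 1, E = −(0.0592/1) log([Li⁺]ₐₙ/[Li⁺]꜀ₐₜ) = −(0.0592/1) log(0.0165/0.0832) = −(0.0592/1)(-0.703) = +0.042 V.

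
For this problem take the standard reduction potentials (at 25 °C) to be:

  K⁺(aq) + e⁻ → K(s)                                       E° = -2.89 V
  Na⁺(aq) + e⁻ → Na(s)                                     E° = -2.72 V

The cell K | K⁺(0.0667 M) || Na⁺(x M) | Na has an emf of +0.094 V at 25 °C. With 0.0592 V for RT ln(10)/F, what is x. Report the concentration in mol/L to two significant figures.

Na⁺/Na is the cathode, K⁺/K the anode: E°cell = +0.17 V, n = 1.
Overall reaction: Na⁺(aq) + K(s) → Na(s) + K⁺(aq); Q = [K⁺]^1/[Na⁺]^1.
From E = E° − (0.0592/n) log Q: log Q = (E° − E)·n/0.0592 = (+0.17 − (+0.094))·1/0.0592 = 1.2838.
So 1·log[Na⁺] = 1·log(0.0667) − log Q = -1.1759 − (1.2838) = -2.4597; [Na⁺] = 10^(-2.4597) ≈ 0.0035 M.

0.0035 M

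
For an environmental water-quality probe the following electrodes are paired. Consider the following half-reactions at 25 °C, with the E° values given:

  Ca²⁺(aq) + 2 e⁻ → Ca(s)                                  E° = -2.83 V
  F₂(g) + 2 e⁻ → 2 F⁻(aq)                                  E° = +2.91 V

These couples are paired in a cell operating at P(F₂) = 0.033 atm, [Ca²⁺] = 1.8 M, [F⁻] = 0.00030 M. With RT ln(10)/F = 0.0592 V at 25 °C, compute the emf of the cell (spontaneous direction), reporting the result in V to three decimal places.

+5.897 V

F₂/F⁻ is the cathode (higher E°), Ca²⁺/Ca the anode: E°cell = +2.91 − (-2.83) = +5.74 V, n = 2.
Overall: F₂(g) + Ca(s) → 2 F⁻(aq) + Ca²⁺(aq)
Q = [F⁻]^2·[Ca²⁺] / (P(F₂)); log Q = -5.309.
E = E° − (0.0592/n) log Q = +5.74 − (0.0592/2)(-5.309) = +5.897 V.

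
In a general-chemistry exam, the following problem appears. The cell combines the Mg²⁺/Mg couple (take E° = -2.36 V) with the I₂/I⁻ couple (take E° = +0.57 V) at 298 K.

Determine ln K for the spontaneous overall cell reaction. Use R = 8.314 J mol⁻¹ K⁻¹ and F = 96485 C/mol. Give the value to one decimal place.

Cathode: I₂/I⁻; anode: Mg²⁺/Mg. E°cell = (+0.57) − (-2.36) = +2.93 V, with n = 2.
ΔG° = −nFE° = −RT ln K, so ln K = nFE°/(RT) = (2)(96485)(+2.93) / ((8.314)(298)) = 228.208.

228.2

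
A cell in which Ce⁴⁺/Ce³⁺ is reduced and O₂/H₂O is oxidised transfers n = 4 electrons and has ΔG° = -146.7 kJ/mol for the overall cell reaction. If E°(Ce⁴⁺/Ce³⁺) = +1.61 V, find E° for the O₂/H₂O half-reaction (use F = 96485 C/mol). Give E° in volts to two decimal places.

+1.23 V

E°cell = −ΔG°/(nF) = −(-146.7×10³)/((4)(96485)) = +0.380 V.
Since Ce⁴⁺/Ce³⁺ is the cathode and O₂/H₂O the anode, E°cell = E°(Ce⁴⁺/Ce³⁺) − E°(O₂/H₂O).
So E°(O₂/H₂O) = E°(Ce⁴⁺/Ce³⁺) − E°cell = (+1.61) − (+0.380) = +1.23 V.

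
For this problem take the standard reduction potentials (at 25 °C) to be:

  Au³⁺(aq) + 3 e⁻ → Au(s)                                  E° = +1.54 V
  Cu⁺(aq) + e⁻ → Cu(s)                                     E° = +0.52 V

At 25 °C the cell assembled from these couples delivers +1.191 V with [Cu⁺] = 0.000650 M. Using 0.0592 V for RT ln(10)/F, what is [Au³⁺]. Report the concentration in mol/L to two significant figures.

Au³⁺/Au is the cathode, Cu⁺/Cu the anode: E°cell = +1.02 V, n = 3.
Overall reaction: Au³⁺(aq) + 3 Cu(s) → Au(s) + 3 Cu⁺(aq); Q = [Cu⁺]^3/[Au³⁺]^1.
From E = E° − (0.0592/n) log Q: log Q = (E° − E)·n/0.0592 = (+1.02 − (+1.191))·3/0.0592 = -8.6655.
So 1·log[Au³⁺] = 3·log(0.00065) − log Q = -9.5613 − (-8.6655) = -0.8958; [Au³⁺] = 10^(-0.8958) ≈ 0.13 M.

0.13 M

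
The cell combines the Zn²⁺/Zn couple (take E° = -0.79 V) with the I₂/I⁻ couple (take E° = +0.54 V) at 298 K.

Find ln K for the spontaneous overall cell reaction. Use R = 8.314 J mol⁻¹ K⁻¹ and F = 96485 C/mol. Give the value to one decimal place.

103.6

Cathode: I₂/I⁻; anode: Zn²⁺/Zn. E°cell = (+0.54) − (-0.79) = +1.33 V, with n = 2.
ΔG° = −nFE° = −RT ln K, so ln K = nFE°/(RT) = (2)(96485)(+1.33) / ((8.314)(298)) = 103.589.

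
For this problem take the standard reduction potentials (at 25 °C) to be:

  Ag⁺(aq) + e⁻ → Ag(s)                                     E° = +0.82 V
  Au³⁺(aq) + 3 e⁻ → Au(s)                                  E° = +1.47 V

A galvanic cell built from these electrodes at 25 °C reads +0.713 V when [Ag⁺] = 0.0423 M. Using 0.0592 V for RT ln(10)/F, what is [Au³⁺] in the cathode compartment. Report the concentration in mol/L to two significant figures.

0.12 M

Au³⁺/Au is the cathode, Ag⁺/Ag the anode: E°cell = +0.65 V, n = 3.
Overall reaction: Au³⁺(aq) + 3 Ag(s) → Au(s) + 3 Ag⁺(aq); Q = [Ag⁺]^3/[Au³⁺]^1.
From E = E° − (0.0592/n) log Q: log Q = (E° − E)·n/0.0592 = (+0.65 − (+0.713))·3/0.0592 = -3.1926.
So 1·log[Au³⁺] = 3·log(0.0423) − log Q = -4.1210 − (-3.1926) = -0.9284; [Au³⁺] = 10^(-0.9284) ≈ 0.12 M.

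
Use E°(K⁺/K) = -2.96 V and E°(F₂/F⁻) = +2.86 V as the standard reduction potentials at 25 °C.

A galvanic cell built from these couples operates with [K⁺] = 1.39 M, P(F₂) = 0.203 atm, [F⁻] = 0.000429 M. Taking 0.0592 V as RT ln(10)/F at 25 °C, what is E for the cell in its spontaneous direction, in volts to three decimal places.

F₂/F⁻ is the cathode (higher E°), K⁺/K the anode: E°cell = +2.86 − (-2.96) = +5.82 V, n = 2.
Overall: F₂(g) + 2 K(s) → 2 F⁻(aq) + 2 K⁺(aq)
Q = [F⁻]^2·[K⁺]^2 / (P(F₂)); log Q = -5.757.
E = E° − (0.0592/n) log Q = +5.82 − (0.0592/2)(-5.757) = +5.990 V.

+5.990 V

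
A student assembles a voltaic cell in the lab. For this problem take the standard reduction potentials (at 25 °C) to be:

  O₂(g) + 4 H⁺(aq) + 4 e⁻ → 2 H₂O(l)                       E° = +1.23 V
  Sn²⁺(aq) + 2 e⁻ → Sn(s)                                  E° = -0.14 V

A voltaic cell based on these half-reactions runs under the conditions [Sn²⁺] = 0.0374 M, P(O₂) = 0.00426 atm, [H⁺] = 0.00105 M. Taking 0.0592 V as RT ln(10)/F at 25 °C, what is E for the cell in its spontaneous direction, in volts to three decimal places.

+1.201 V

O₂/H₂O is the cathode (higher E°), Sn²⁺/Sn the anode: E°cell = +1.23 − (-0.14) = +1.37 V, n = 4.
Overall: O₂(g) + 4 H⁺(aq) + 2 Sn(s) → 2 H₂O(l) + 2 Sn²⁺(aq)
Q = [Sn²⁺]^2 / (P(O₂)·[H⁺]^4); log Q = 11.432.
E = E° − (0.0592/n) log Q = +1.37 − (0.0592/4)(11.432) = +1.201 V.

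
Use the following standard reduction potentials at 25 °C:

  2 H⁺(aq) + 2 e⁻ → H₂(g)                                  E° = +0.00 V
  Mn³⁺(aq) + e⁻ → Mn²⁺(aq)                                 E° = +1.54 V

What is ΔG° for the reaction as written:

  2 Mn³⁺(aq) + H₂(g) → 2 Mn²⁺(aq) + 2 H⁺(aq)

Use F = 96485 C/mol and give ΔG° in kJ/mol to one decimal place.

As written, Mn³⁺/Mn²⁺ is reduced (cathode) and H⁺/H₂ is oxidised (anode), so E°cell = (+1.54) − (+0.00) = +1.54 V.
Balancing electrons gives n = 2.
ΔG° = −nFE° = −(2)(96485)(+1.54) = -297,174 J = -297.2 kJ/mol.

-297.2 kJ/mol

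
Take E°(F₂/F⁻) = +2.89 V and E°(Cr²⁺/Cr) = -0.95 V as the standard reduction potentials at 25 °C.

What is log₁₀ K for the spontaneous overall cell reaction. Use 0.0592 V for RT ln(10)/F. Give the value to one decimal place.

129.7

Cathode: F₂/F⁻; anode: Cr²⁺/Cr. E°cell = +3.84 V, n = 2.
log K = nE°cell / 0.0592 = (2)(+3.84) / 0.0592 = 129.7.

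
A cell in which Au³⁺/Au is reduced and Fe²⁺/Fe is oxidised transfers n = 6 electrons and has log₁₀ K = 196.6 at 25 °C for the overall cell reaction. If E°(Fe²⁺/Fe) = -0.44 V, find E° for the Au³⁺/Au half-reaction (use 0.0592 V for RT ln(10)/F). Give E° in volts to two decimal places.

E°cell = (0.0592/n)·log K = (0.0592/6)(196.6) = +1.940 V.
Since Au³⁺/Au is the cathode and Fe²⁺/Fe the anode, E°cell = E°(Au³⁺/Au) − E°(Fe²⁺/Fe).
So E°(Au³⁺/Au) = E°cell + E°(Fe²⁺/Fe) = +1.940 + (-0.44) = +1.50 V.

+1.50 V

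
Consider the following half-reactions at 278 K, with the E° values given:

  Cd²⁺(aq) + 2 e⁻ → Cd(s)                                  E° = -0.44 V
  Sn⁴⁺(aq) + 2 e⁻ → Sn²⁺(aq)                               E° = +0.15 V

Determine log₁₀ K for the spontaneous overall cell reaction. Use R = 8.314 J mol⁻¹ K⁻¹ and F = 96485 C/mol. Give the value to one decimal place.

21.4

Cathode: Sn⁴⁺/Sn²⁺; anode: Cd²⁺/Cd. E°cell = (+0.15) − (-0.44) = +0.59 V, with n = 2.
ΔG° = −nFE° = −RT ln K, so ln K = nFE°/(RT) = (2)(96485)(+0.59) / ((8.314)(278)) = 49.259.
log₁₀ K = 49.259 / ln 10 = 21.4.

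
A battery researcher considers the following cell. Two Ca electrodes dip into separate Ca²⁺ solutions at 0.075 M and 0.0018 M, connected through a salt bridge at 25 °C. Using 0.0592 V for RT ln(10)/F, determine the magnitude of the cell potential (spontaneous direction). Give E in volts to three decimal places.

+0.048 V

For a concentration cell E°cell = 0. The 0.075 M side is the cathode (reduction is favoured where [Ca²⁺] is higher).
With n = 2, E = −(0.0592/2) log([Ca²⁺]ₐₙ/[Ca²⁺]꜀ₐₜ) = −(0.0592/2) log(0.0018/0.075) = −(0.0592/2)(-1.620) = +0.048 V.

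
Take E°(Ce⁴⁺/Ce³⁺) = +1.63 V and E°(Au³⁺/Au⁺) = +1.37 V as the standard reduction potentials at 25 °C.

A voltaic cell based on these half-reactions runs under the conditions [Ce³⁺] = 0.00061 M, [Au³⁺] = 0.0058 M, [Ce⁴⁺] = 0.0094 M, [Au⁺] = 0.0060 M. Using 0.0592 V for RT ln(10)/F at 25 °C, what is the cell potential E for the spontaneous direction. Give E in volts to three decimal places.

Ce⁴⁺/Ce³⁺ is the cathode (higher E°), Au³⁺/Au⁺ the anode: E°cell = +1.63 − (+1.37) = +0.26 V, n = 2.
Overall: 2 Ce⁴⁺(aq) + Au⁺(aq) → 2 Ce³⁺(aq) + Au³⁺(aq)
Q = [Ce³⁺]^2·[Au³⁺] / ([Ce⁴⁺]^2·[Au⁺]); log Q = -2.390.
E = E° − (0.0592/n) log Q = +0.26 − (0.0592/2)(-2.390) = +0.331 V.

+0.331 V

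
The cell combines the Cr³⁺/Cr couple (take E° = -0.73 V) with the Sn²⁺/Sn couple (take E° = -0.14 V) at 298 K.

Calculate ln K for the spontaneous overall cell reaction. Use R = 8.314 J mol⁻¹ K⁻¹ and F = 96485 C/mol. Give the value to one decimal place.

Cathode: Sn²⁺/Sn; anode: Cr³⁺/Cr. E°cell = (-0.14) − (-0.73) = +0.59 V, with n = 6.
ΔG° = −nFE° = −RT ln K, so ln K = nFE°/(RT) = (6)(96485)(+0.59) / ((8.314)(298)) = 137.860.

137.9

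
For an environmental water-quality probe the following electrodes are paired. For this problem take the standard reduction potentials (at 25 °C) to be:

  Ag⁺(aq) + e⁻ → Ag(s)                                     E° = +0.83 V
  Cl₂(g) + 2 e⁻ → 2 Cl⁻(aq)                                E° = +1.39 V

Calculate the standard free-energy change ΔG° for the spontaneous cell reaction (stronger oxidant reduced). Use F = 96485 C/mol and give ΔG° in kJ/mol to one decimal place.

Cl₂/Cl⁻ (E° = +1.39 V) is the cathode; Ag⁺/Ag (E° = +0.83 V) is the anode, so E°cell = +0.56 V.
Balancing electrons gives n = 2 (lcm of 2 and 1).
ΔG° = −nFE° = −(2)(96485)(+0.56) = -108,063 J = -108.1 kJ/mol.

-108.1 kJ/mol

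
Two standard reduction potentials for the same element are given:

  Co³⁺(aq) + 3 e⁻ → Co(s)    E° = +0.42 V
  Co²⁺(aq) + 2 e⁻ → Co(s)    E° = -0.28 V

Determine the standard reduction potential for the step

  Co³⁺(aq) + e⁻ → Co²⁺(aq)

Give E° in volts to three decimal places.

Sequential free energies add, so n₃E°₃ = n₁E°₁ + n₂E°₂.
With n₃ = 3, and the known step contributing 2×(-0.28) V, the unknown satisfies 1·E° = 3×(+0.42) − 2×(-0.28) = +1.820.
E° = +1.820 / 1 = +1.820 V.

+1.820 V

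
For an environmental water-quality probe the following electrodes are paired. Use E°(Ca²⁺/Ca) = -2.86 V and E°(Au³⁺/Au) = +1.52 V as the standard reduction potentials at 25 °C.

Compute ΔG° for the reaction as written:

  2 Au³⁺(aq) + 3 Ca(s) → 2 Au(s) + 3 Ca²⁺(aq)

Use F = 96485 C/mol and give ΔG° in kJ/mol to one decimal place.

As written, Au³⁺/Au is reduced (cathode) and Ca²⁺/Ca is oxidised (anode), so E°cell = (+1.52) − (-2.86) = +4.38 V.
Balancing electrons gives n = 6.
ΔG° = −nFE° = −(6)(96485)(+4.38) = -2,535,626 J = -2535.6 kJ/mol.

-2535.6 kJ/mol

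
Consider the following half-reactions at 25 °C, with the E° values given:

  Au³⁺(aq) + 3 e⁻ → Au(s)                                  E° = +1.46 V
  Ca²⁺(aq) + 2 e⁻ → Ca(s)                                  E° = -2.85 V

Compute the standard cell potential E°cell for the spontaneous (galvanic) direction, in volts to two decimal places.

+4.31 V

The Au³⁺/Au couple has the higher reduction potential, so it is the cathode; Ca²⁺/Ca is oxidised at the anode.
E°cell = E°(cathode) − E°(anode) = (+1.46) − (-2.85) = +4.31 V.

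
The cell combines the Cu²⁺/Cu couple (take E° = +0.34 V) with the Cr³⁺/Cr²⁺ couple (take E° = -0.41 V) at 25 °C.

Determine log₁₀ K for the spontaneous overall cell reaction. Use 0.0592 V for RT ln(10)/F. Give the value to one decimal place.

25.3

Cathode: Cu²⁺/Cu; anode: Cr³⁺/Cr²⁺. E°cell = +0.75 V, n = 2.
log K = nE°cell / 0.0592 = (2)(+0.75) / 0.0592 = 25.3.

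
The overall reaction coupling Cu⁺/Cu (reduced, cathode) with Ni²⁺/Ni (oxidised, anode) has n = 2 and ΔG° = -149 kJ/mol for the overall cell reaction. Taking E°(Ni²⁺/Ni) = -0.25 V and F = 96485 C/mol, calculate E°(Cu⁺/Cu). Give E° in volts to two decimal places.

+0.52 V

E°cell = −ΔG°/(nF) = −(-149×10³)/((2)(96485)) = +0.772 V.
Since Cu⁺/Cu is the cathode and Ni²⁺/Ni the anode, E°cell = E°(Cu⁺/Cu) − E°(Ni²⁺/Ni).
So E°(Cu⁺/Cu) = E°cell + E°(Ni²⁺/Ni) = +0.772 + (-0.25) = +0.52 V.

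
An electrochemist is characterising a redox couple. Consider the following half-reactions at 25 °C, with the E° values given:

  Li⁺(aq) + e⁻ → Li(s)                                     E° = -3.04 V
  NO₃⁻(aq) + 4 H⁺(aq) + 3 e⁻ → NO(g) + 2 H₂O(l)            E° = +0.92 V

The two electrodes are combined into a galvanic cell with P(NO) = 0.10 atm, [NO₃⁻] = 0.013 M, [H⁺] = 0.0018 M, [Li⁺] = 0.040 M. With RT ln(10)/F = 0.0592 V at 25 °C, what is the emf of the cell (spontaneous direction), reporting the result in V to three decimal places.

+3.809 V

NO₃⁻/NO is the cathode (higher E°), Li⁺/Li the anode: E°cell = +0.92 − (-3.04) = +3.96 V, n = 3.
Overall: NO₃⁻(aq) + 4 H⁺(aq) + 3 Li(s) → NO(g) + 2 H₂O(l) + 3 Li⁺(aq)
Q = P(NO)·[Li⁺]^3 / ([NO₃⁻]·[H⁺]^4); log Q = 7.671.
E = E° − (0.0592/n) log Q = +3.96 − (0.0592/3)(7.671) = +3.809 V.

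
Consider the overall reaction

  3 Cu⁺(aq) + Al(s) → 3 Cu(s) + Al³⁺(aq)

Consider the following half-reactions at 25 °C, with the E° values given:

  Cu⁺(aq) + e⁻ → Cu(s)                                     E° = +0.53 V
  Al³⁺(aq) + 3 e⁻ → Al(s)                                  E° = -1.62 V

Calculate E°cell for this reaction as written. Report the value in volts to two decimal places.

+2.15 V

The Cu⁺/Cu couple has the higher reduction potential, so it is the cathode; Al³⁺/Al is oxidised at the anode.
E°cell = E°(cathode) − E°(anode) = (+0.53) − (-1.62) = +2.15 V.
Since E°cell > 0, the reaction is spontaneous under standard conditions.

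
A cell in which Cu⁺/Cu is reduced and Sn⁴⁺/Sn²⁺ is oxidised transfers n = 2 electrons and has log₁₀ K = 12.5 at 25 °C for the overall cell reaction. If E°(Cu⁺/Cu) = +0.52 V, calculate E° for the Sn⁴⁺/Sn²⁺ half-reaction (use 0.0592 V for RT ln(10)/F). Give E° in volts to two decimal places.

+0.15 V

E°cell = (0.0592/n)·log K = (0.0592/2)(12.5) = +0.370 V.
Since Cu⁺/Cu is the cathode and Sn⁴⁺/Sn²⁺ the anode, E°cell = E°(Cu⁺/Cu) − E°(Sn⁴⁺/Sn²⁺).
So E°(Sn⁴⁺/Sn²⁺) = E°(Cu⁺/Cu) − E°cell = (+0.52) − (+0.370) = +0.15 V.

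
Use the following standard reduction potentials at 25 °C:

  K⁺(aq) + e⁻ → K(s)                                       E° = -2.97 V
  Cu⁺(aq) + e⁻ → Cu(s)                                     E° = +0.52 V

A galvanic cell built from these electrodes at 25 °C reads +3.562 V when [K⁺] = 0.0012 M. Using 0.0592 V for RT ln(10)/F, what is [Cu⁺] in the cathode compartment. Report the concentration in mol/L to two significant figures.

Cu⁺/Cu is the cathode, K⁺/K the anode: E°cell = +3.49 V, n = 1.
Overall reaction: Cu⁺(aq) + K(s) → Cu(s) + K⁺(aq); Q = [K⁺]^1/[Cu⁺]^1.
From E = E° − (0.0592/n) log Q: log Q = (E° − E)·n/0.0592 = (+3.49 − (+3.562))·1/0.0592 = -1.2162.
So 1·log[Cu⁺] = 1·log(0.0012) − log Q = -2.9208 − (-1.2162) = -1.7046; [Cu⁺] = 10^(-1.7046) ≈ 0.020 M.

0.020 M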